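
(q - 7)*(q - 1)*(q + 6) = q^3 - 2*q^2 - 41*q + 42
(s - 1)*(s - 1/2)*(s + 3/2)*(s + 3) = s^4 + 3*s^3 - 7*s^2/4 - 9*s/2 + 9/4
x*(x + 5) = x^2 + 5*x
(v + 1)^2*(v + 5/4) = v^3 + 13*v^2/4 + 7*v/2 + 5/4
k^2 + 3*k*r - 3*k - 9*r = (k - 3)*(k + 3*r)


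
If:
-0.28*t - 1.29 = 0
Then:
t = -4.61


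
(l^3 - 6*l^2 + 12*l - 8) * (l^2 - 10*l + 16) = l^5 - 16*l^4 + 88*l^3 - 224*l^2 + 272*l - 128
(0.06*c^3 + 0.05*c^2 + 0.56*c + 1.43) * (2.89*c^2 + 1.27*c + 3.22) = 0.1734*c^5 + 0.2207*c^4 + 1.8751*c^3 + 5.0049*c^2 + 3.6193*c + 4.6046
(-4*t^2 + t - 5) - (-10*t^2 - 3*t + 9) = 6*t^2 + 4*t - 14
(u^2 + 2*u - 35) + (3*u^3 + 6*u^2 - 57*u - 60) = 3*u^3 + 7*u^2 - 55*u - 95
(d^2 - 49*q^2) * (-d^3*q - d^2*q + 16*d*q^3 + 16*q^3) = -d^5*q - d^4*q + 65*d^3*q^3 + 65*d^2*q^3 - 784*d*q^5 - 784*q^5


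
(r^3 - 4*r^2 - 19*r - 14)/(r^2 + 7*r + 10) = (r^2 - 6*r - 7)/(r + 5)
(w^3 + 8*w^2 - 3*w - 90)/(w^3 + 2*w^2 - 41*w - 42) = (w^3 + 8*w^2 - 3*w - 90)/(w^3 + 2*w^2 - 41*w - 42)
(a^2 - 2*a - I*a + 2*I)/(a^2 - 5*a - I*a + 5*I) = (a - 2)/(a - 5)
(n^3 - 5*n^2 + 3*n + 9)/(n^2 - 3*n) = n - 2 - 3/n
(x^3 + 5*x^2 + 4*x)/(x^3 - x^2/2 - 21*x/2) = 2*(x^2 + 5*x + 4)/(2*x^2 - x - 21)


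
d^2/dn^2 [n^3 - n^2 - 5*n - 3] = 6*n - 2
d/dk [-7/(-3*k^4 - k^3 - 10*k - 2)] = 7*(-12*k^3 - 3*k^2 - 10)/(3*k^4 + k^3 + 10*k + 2)^2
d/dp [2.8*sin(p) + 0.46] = 2.8*cos(p)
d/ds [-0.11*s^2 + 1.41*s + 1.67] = 1.41 - 0.22*s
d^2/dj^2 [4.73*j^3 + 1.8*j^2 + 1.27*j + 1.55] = 28.38*j + 3.6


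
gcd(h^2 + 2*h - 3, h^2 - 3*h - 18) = h + 3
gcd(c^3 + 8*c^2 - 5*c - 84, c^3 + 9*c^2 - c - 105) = c^2 + 4*c - 21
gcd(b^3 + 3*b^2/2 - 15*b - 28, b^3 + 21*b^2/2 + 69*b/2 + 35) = b^2 + 11*b/2 + 7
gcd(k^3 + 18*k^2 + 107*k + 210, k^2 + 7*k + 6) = k + 6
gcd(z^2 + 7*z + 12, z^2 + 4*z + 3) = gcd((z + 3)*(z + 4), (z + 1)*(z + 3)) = z + 3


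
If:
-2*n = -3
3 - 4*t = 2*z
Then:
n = 3/2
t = 3/4 - z/2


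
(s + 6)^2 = s^2 + 12*s + 36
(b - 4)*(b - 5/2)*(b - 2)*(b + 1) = b^4 - 15*b^3/2 + 29*b^2/2 + 3*b - 20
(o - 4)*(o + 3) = o^2 - o - 12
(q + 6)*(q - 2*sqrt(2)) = q^2 - 2*sqrt(2)*q + 6*q - 12*sqrt(2)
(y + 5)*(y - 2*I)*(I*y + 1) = I*y^3 + 3*y^2 + 5*I*y^2 + 15*y - 2*I*y - 10*I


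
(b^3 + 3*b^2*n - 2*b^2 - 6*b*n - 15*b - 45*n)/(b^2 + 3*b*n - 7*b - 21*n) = (b^2 - 2*b - 15)/(b - 7)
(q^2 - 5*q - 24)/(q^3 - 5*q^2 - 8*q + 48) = (q - 8)/(q^2 - 8*q + 16)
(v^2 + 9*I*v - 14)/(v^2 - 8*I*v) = (v^2 + 9*I*v - 14)/(v*(v - 8*I))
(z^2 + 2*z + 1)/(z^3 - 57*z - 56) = (z + 1)/(z^2 - z - 56)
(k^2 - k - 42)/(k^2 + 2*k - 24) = (k - 7)/(k - 4)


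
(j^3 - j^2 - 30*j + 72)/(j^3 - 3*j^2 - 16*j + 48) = (j + 6)/(j + 4)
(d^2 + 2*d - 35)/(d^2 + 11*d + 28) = (d - 5)/(d + 4)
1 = 1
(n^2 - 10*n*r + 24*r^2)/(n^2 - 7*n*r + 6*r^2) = (-n + 4*r)/(-n + r)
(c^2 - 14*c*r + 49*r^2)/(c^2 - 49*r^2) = (c - 7*r)/(c + 7*r)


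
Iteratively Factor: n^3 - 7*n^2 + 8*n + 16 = (n - 4)*(n^2 - 3*n - 4) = (n - 4)^2*(n + 1)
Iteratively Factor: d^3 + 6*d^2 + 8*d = (d + 2)*(d^2 + 4*d) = (d + 2)*(d + 4)*(d)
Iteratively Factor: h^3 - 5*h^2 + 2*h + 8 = (h + 1)*(h^2 - 6*h + 8) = (h - 4)*(h + 1)*(h - 2)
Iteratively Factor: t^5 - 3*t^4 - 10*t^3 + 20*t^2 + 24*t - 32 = (t - 4)*(t^4 + t^3 - 6*t^2 - 4*t + 8) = (t - 4)*(t - 2)*(t^3 + 3*t^2 - 4) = (t - 4)*(t - 2)*(t + 2)*(t^2 + t - 2) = (t - 4)*(t - 2)*(t + 2)^2*(t - 1)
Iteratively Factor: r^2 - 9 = (r + 3)*(r - 3)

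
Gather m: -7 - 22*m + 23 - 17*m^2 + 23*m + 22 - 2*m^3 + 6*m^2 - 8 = -2*m^3 - 11*m^2 + m + 30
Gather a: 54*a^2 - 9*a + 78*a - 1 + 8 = 54*a^2 + 69*a + 7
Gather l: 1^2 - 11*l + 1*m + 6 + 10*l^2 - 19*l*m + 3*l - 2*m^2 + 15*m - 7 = 10*l^2 + l*(-19*m - 8) - 2*m^2 + 16*m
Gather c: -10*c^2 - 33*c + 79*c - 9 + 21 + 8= -10*c^2 + 46*c + 20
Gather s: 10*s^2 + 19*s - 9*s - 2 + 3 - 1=10*s^2 + 10*s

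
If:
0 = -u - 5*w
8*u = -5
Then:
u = -5/8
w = 1/8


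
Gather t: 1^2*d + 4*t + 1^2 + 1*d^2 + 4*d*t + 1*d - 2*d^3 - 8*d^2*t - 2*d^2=-2*d^3 - d^2 + 2*d + t*(-8*d^2 + 4*d + 4) + 1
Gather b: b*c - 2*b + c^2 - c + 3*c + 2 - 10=b*(c - 2) + c^2 + 2*c - 8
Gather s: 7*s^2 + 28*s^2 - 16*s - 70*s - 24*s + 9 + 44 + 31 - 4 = 35*s^2 - 110*s + 80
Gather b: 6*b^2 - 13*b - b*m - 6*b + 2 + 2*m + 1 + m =6*b^2 + b*(-m - 19) + 3*m + 3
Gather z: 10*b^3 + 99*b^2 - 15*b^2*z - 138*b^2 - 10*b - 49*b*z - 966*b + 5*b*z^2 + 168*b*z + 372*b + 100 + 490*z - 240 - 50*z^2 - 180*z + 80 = 10*b^3 - 39*b^2 - 604*b + z^2*(5*b - 50) + z*(-15*b^2 + 119*b + 310) - 60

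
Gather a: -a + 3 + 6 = 9 - a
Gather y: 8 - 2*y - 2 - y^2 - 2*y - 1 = -y^2 - 4*y + 5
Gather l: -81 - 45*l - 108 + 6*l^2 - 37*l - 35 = 6*l^2 - 82*l - 224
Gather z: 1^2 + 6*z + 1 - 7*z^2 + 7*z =-7*z^2 + 13*z + 2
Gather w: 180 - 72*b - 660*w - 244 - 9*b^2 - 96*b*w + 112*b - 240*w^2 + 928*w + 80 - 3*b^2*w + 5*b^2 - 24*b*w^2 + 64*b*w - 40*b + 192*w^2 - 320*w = -4*b^2 + w^2*(-24*b - 48) + w*(-3*b^2 - 32*b - 52) + 16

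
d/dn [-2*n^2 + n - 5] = 1 - 4*n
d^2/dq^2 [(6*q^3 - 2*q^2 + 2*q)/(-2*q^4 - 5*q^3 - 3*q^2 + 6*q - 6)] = 4*q*(-12*q^8 + 12*q^7 + 60*q^6 - 268*q^5 + 141*q^4 + 405*q^3 - 165*q^2 + 450*q - 270)/(8*q^12 + 60*q^11 + 186*q^10 + 233*q^9 - 9*q^8 - 171*q^7 + 369*q^6 + 486*q^5 - 378*q^4 - 324*q^3 + 972*q^2 - 648*q + 216)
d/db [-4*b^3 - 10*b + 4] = -12*b^2 - 10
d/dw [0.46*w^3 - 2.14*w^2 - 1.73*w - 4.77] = 1.38*w^2 - 4.28*w - 1.73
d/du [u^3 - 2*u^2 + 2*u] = 3*u^2 - 4*u + 2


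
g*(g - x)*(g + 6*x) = g^3 + 5*g^2*x - 6*g*x^2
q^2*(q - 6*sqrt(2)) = q^3 - 6*sqrt(2)*q^2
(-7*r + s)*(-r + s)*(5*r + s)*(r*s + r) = 35*r^4*s + 35*r^4 - 33*r^3*s^2 - 33*r^3*s - 3*r^2*s^3 - 3*r^2*s^2 + r*s^4 + r*s^3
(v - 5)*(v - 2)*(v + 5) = v^3 - 2*v^2 - 25*v + 50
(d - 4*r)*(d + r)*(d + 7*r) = d^3 + 4*d^2*r - 25*d*r^2 - 28*r^3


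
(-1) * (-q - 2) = q + 2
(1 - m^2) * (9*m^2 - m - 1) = -9*m^4 + m^3 + 10*m^2 - m - 1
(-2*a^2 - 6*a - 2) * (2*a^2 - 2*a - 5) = -4*a^4 - 8*a^3 + 18*a^2 + 34*a + 10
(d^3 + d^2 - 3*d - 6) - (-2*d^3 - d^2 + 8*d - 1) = 3*d^3 + 2*d^2 - 11*d - 5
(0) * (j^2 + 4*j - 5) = 0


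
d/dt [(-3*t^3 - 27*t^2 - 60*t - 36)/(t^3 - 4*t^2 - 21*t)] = 3*(13*t^4 + 82*t^3 + 145*t^2 - 96*t - 252)/(t^2*(t^4 - 8*t^3 - 26*t^2 + 168*t + 441))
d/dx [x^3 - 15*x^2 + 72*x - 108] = 3*x^2 - 30*x + 72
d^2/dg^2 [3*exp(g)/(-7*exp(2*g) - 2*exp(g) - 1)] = (-147*exp(4*g) + 42*exp(3*g) + 126*exp(2*g) + 6*exp(g) - 3)*exp(g)/(343*exp(6*g) + 294*exp(5*g) + 231*exp(4*g) + 92*exp(3*g) + 33*exp(2*g) + 6*exp(g) + 1)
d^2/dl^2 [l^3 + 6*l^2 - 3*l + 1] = 6*l + 12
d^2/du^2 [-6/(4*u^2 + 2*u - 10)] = 6*(4*u^2 + 2*u - (4*u + 1)^2 - 10)/(2*u^2 + u - 5)^3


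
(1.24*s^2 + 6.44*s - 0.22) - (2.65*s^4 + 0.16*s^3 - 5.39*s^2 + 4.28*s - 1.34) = -2.65*s^4 - 0.16*s^3 + 6.63*s^2 + 2.16*s + 1.12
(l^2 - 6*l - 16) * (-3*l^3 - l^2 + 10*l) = -3*l^5 + 17*l^4 + 64*l^3 - 44*l^2 - 160*l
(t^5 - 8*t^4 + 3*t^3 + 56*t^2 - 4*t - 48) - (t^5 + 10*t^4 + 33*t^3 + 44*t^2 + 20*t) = -18*t^4 - 30*t^3 + 12*t^2 - 24*t - 48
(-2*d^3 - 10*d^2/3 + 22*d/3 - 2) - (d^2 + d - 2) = -2*d^3 - 13*d^2/3 + 19*d/3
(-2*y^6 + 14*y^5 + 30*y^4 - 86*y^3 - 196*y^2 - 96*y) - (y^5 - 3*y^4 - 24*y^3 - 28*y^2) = -2*y^6 + 13*y^5 + 33*y^4 - 62*y^3 - 168*y^2 - 96*y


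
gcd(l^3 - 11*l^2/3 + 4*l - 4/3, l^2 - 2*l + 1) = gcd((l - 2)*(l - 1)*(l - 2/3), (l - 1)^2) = l - 1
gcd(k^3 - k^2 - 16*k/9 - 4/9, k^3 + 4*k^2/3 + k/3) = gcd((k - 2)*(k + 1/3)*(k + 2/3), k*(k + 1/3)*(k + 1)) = k + 1/3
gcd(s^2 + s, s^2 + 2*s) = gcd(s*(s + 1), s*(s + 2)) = s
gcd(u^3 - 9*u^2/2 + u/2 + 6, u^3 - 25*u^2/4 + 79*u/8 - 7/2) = u - 4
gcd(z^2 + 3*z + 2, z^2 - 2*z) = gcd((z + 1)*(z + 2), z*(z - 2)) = 1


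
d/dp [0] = 0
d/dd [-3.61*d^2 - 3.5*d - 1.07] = -7.22*d - 3.5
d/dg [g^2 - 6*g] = 2*g - 6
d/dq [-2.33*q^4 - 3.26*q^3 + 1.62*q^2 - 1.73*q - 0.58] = -9.32*q^3 - 9.78*q^2 + 3.24*q - 1.73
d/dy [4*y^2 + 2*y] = 8*y + 2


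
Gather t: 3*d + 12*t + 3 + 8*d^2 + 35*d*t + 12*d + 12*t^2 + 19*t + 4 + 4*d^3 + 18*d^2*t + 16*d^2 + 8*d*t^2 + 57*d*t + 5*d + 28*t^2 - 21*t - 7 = 4*d^3 + 24*d^2 + 20*d + t^2*(8*d + 40) + t*(18*d^2 + 92*d + 10)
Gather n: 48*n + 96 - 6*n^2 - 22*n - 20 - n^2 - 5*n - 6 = -7*n^2 + 21*n + 70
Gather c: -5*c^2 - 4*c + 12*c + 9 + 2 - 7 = -5*c^2 + 8*c + 4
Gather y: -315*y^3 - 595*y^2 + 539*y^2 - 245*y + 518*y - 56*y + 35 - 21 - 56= -315*y^3 - 56*y^2 + 217*y - 42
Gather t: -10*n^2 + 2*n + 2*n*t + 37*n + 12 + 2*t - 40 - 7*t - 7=-10*n^2 + 39*n + t*(2*n - 5) - 35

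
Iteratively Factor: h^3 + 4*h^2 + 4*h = (h)*(h^2 + 4*h + 4) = h*(h + 2)*(h + 2)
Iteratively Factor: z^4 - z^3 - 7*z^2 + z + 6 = (z - 1)*(z^3 - 7*z - 6) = (z - 3)*(z - 1)*(z^2 + 3*z + 2) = (z - 3)*(z - 1)*(z + 1)*(z + 2)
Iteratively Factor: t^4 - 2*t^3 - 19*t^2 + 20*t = (t - 1)*(t^3 - t^2 - 20*t) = t*(t - 1)*(t^2 - t - 20) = t*(t - 5)*(t - 1)*(t + 4)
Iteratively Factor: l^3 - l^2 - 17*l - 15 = (l + 3)*(l^2 - 4*l - 5) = (l + 1)*(l + 3)*(l - 5)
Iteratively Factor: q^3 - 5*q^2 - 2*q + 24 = (q - 4)*(q^2 - q - 6) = (q - 4)*(q + 2)*(q - 3)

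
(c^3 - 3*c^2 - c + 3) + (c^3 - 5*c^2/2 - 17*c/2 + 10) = 2*c^3 - 11*c^2/2 - 19*c/2 + 13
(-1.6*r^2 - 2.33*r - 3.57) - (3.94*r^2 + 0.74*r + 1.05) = -5.54*r^2 - 3.07*r - 4.62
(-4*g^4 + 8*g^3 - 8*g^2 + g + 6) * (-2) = 8*g^4 - 16*g^3 + 16*g^2 - 2*g - 12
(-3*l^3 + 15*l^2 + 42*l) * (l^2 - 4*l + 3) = -3*l^5 + 27*l^4 - 27*l^3 - 123*l^2 + 126*l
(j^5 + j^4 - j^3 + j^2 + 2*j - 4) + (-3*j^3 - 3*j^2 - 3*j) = j^5 + j^4 - 4*j^3 - 2*j^2 - j - 4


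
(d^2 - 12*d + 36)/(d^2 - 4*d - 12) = (d - 6)/(d + 2)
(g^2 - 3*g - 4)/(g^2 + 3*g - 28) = (g + 1)/(g + 7)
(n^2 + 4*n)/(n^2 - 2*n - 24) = n/(n - 6)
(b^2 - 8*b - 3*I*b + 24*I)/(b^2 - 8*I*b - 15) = (b - 8)/(b - 5*I)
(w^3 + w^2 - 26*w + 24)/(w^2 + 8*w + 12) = (w^2 - 5*w + 4)/(w + 2)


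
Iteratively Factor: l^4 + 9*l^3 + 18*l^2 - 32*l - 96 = (l + 3)*(l^3 + 6*l^2 - 32) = (l - 2)*(l + 3)*(l^2 + 8*l + 16) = (l - 2)*(l + 3)*(l + 4)*(l + 4)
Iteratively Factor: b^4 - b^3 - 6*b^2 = (b)*(b^3 - b^2 - 6*b) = b*(b + 2)*(b^2 - 3*b) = b^2*(b + 2)*(b - 3)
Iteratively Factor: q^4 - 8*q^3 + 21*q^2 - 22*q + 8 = (q - 2)*(q^3 - 6*q^2 + 9*q - 4) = (q - 2)*(q - 1)*(q^2 - 5*q + 4) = (q - 4)*(q - 2)*(q - 1)*(q - 1)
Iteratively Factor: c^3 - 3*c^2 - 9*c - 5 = (c + 1)*(c^2 - 4*c - 5) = (c - 5)*(c + 1)*(c + 1)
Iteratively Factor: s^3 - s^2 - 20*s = (s + 4)*(s^2 - 5*s) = s*(s + 4)*(s - 5)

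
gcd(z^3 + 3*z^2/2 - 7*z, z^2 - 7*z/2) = z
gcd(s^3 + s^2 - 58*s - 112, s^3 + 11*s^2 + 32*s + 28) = s^2 + 9*s + 14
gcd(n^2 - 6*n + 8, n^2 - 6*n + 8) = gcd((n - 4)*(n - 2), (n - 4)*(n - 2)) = n^2 - 6*n + 8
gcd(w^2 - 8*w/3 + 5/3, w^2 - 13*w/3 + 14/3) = 1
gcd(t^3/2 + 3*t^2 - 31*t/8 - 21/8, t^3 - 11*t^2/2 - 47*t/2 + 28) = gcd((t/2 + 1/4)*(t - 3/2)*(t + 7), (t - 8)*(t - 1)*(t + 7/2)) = 1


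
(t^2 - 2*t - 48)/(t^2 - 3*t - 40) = (t + 6)/(t + 5)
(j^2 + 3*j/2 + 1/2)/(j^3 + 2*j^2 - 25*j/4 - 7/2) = 2*(j + 1)/(2*j^2 + 3*j - 14)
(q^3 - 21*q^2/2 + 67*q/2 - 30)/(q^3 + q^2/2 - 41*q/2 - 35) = (2*q^2 - 11*q + 12)/(2*q^2 + 11*q + 14)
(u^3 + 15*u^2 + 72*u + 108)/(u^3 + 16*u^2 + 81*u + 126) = (u + 6)/(u + 7)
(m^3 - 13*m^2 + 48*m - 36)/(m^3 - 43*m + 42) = (m - 6)/(m + 7)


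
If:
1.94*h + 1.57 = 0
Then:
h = -0.81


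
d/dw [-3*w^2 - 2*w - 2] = -6*w - 2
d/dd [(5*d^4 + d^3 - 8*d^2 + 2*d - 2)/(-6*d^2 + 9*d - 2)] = (-60*d^5 + 129*d^4 - 22*d^3 - 66*d^2 + 8*d + 14)/(36*d^4 - 108*d^3 + 105*d^2 - 36*d + 4)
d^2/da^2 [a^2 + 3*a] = 2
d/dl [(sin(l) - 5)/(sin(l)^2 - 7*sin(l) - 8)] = (10*sin(l) + cos(l)^2 - 44)*cos(l)/((sin(l) - 8)^2*(sin(l) + 1)^2)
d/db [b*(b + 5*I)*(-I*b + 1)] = -3*I*b^2 + 12*b + 5*I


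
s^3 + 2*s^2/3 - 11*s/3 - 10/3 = (s - 2)*(s + 1)*(s + 5/3)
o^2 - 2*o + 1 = (o - 1)^2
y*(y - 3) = y^2 - 3*y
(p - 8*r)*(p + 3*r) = p^2 - 5*p*r - 24*r^2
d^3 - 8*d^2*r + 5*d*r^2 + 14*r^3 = (d - 7*r)*(d - 2*r)*(d + r)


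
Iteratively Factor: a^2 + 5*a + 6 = (a + 3)*(a + 2)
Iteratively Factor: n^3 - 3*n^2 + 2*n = (n)*(n^2 - 3*n + 2) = n*(n - 2)*(n - 1)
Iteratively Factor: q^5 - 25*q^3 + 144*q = (q - 3)*(q^4 + 3*q^3 - 16*q^2 - 48*q) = (q - 4)*(q - 3)*(q^3 + 7*q^2 + 12*q) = q*(q - 4)*(q - 3)*(q^2 + 7*q + 12) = q*(q - 4)*(q - 3)*(q + 3)*(q + 4)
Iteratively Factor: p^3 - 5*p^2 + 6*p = (p)*(p^2 - 5*p + 6) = p*(p - 3)*(p - 2)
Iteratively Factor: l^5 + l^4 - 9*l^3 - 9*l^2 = (l + 1)*(l^4 - 9*l^2) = l*(l + 1)*(l^3 - 9*l) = l*(l + 1)*(l + 3)*(l^2 - 3*l) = l*(l - 3)*(l + 1)*(l + 3)*(l)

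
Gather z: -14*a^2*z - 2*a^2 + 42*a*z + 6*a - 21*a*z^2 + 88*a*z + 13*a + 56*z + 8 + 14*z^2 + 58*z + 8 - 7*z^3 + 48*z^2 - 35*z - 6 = -2*a^2 + 19*a - 7*z^3 + z^2*(62 - 21*a) + z*(-14*a^2 + 130*a + 79) + 10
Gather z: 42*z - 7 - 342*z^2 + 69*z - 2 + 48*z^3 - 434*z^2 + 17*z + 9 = 48*z^3 - 776*z^2 + 128*z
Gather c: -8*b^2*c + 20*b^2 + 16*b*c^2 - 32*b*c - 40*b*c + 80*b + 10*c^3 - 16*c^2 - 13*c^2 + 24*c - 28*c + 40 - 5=20*b^2 + 80*b + 10*c^3 + c^2*(16*b - 29) + c*(-8*b^2 - 72*b - 4) + 35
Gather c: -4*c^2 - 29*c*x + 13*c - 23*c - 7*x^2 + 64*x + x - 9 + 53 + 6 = -4*c^2 + c*(-29*x - 10) - 7*x^2 + 65*x + 50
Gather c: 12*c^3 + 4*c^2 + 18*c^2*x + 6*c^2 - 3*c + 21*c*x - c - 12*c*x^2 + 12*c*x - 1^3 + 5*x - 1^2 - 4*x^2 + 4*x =12*c^3 + c^2*(18*x + 10) + c*(-12*x^2 + 33*x - 4) - 4*x^2 + 9*x - 2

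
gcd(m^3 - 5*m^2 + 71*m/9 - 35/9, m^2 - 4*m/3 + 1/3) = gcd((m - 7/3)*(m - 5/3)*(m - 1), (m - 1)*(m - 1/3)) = m - 1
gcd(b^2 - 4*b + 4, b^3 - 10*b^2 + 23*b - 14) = b - 2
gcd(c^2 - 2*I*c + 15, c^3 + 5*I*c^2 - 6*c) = c + 3*I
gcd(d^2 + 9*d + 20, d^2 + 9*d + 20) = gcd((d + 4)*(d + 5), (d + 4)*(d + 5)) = d^2 + 9*d + 20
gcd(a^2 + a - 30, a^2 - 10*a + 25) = a - 5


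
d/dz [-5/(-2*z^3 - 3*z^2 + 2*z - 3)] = 10*(-3*z^2 - 3*z + 1)/(2*z^3 + 3*z^2 - 2*z + 3)^2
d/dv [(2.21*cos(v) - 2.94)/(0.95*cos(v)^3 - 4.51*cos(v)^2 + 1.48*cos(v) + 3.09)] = (4.199*cos(v)^3 - 18.3461*cos(v)^2 + 26.5188*cos(v) - 11.1801)*sin(v)/(0.9025*cos(v)^6 - 8.569*cos(v)^5 + 23.1521*cos(v)^4 - 7.4786*cos(v)^3 - 25.6814*cos(v)^2 + 9.1464*cos(v) + 9.5481)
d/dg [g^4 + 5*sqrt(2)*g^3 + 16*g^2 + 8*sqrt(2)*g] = 4*g^3 + 15*sqrt(2)*g^2 + 32*g + 8*sqrt(2)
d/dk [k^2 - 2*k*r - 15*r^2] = 2*k - 2*r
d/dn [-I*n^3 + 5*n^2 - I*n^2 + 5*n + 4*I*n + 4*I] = -3*I*n^2 + 2*n*(5 - I) + 5 + 4*I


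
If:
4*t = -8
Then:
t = -2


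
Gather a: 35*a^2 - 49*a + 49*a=35*a^2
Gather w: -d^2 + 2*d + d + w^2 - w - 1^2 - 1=-d^2 + 3*d + w^2 - w - 2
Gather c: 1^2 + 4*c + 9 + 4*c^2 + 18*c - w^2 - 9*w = 4*c^2 + 22*c - w^2 - 9*w + 10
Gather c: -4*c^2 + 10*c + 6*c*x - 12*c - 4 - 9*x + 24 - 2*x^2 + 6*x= -4*c^2 + c*(6*x - 2) - 2*x^2 - 3*x + 20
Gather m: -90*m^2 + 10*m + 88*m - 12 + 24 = -90*m^2 + 98*m + 12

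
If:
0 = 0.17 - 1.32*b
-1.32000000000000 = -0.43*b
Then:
No Solution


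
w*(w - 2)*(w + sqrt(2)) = w^3 - 2*w^2 + sqrt(2)*w^2 - 2*sqrt(2)*w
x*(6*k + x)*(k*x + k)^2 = 6*k^3*x^3 + 12*k^3*x^2 + 6*k^3*x + k^2*x^4 + 2*k^2*x^3 + k^2*x^2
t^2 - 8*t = t*(t - 8)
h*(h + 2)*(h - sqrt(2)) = h^3 - sqrt(2)*h^2 + 2*h^2 - 2*sqrt(2)*h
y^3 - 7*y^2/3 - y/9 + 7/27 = (y - 7/3)*(y - 1/3)*(y + 1/3)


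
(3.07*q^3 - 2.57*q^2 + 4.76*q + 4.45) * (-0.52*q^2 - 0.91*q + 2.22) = -1.5964*q^5 - 1.4573*q^4 + 6.6789*q^3 - 12.351*q^2 + 6.5177*q + 9.879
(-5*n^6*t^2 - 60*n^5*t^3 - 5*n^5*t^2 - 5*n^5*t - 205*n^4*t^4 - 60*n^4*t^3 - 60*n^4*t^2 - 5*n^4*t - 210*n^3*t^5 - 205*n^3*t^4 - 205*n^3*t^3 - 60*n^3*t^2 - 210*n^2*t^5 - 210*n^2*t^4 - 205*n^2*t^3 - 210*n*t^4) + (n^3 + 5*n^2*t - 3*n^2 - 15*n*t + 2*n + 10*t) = -5*n^6*t^2 - 60*n^5*t^3 - 5*n^5*t^2 - 5*n^5*t - 205*n^4*t^4 - 60*n^4*t^3 - 60*n^4*t^2 - 5*n^4*t - 210*n^3*t^5 - 205*n^3*t^4 - 205*n^3*t^3 - 60*n^3*t^2 + n^3 - 210*n^2*t^5 - 210*n^2*t^4 - 205*n^2*t^3 + 5*n^2*t - 3*n^2 - 210*n*t^4 - 15*n*t + 2*n + 10*t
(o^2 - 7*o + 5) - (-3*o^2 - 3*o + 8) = 4*o^2 - 4*o - 3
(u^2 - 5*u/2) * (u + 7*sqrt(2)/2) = u^3 - 5*u^2/2 + 7*sqrt(2)*u^2/2 - 35*sqrt(2)*u/4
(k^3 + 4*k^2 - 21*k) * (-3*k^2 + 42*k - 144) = -3*k^5 + 30*k^4 + 87*k^3 - 1458*k^2 + 3024*k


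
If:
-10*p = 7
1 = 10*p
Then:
No Solution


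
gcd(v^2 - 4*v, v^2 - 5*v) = v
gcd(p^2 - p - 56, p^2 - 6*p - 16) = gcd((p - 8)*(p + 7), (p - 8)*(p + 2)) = p - 8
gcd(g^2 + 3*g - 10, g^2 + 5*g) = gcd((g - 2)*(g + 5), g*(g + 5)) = g + 5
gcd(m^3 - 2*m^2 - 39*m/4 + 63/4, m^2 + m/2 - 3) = m - 3/2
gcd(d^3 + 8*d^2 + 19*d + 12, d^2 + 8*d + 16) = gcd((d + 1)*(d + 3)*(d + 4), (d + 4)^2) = d + 4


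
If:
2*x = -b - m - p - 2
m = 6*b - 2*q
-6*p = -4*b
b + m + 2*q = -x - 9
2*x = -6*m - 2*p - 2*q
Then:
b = -62/55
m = 346/165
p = -124/165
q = -731/165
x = -61/55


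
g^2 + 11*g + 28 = (g + 4)*(g + 7)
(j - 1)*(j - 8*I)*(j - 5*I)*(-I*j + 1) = -I*j^4 - 12*j^3 + I*j^3 + 12*j^2 + 27*I*j^2 - 40*j - 27*I*j + 40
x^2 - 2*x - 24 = (x - 6)*(x + 4)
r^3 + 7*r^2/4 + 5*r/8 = r*(r + 1/2)*(r + 5/4)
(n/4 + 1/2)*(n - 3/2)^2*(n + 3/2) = n^4/4 + n^3/8 - 21*n^2/16 - 9*n/32 + 27/16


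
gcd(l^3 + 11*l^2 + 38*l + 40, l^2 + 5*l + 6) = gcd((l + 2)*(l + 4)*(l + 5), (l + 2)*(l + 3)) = l + 2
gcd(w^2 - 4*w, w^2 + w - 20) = w - 4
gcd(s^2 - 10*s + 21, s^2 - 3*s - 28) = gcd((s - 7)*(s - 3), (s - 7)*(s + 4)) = s - 7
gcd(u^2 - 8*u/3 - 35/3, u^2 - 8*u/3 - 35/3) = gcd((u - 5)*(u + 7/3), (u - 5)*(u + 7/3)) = u^2 - 8*u/3 - 35/3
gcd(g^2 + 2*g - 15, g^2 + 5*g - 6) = 1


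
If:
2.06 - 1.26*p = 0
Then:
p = 1.63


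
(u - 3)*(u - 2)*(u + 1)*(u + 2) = u^4 - 2*u^3 - 7*u^2 + 8*u + 12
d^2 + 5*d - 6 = (d - 1)*(d + 6)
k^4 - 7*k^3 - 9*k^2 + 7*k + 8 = (k - 8)*(k - 1)*(k + 1)^2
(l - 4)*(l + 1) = l^2 - 3*l - 4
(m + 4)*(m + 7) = m^2 + 11*m + 28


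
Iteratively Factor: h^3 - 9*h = (h + 3)*(h^2 - 3*h) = (h - 3)*(h + 3)*(h)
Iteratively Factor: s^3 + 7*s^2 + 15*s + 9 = (s + 3)*(s^2 + 4*s + 3) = (s + 3)^2*(s + 1)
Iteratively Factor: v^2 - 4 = (v + 2)*(v - 2)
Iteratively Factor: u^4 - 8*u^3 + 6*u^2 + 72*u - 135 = (u + 3)*(u^3 - 11*u^2 + 39*u - 45) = (u - 5)*(u + 3)*(u^2 - 6*u + 9) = (u - 5)*(u - 3)*(u + 3)*(u - 3)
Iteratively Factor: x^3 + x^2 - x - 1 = (x + 1)*(x^2 - 1) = (x + 1)^2*(x - 1)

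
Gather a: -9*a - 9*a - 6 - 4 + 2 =-18*a - 8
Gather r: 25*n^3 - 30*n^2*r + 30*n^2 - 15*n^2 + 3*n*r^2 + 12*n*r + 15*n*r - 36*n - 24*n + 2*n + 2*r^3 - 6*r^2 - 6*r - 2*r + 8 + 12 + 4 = 25*n^3 + 15*n^2 - 58*n + 2*r^3 + r^2*(3*n - 6) + r*(-30*n^2 + 27*n - 8) + 24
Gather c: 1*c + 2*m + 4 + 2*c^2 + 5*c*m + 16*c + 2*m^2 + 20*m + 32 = 2*c^2 + c*(5*m + 17) + 2*m^2 + 22*m + 36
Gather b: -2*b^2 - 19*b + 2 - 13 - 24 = -2*b^2 - 19*b - 35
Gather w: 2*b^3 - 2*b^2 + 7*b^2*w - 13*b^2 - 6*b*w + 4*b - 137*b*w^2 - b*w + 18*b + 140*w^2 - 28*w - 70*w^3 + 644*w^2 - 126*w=2*b^3 - 15*b^2 + 22*b - 70*w^3 + w^2*(784 - 137*b) + w*(7*b^2 - 7*b - 154)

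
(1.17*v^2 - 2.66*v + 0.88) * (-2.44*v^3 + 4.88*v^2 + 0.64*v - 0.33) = -2.8548*v^5 + 12.2*v^4 - 14.3792*v^3 + 2.2059*v^2 + 1.441*v - 0.2904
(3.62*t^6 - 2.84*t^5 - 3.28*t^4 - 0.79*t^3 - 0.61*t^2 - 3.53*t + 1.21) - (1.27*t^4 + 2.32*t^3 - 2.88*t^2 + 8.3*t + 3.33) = 3.62*t^6 - 2.84*t^5 - 4.55*t^4 - 3.11*t^3 + 2.27*t^2 - 11.83*t - 2.12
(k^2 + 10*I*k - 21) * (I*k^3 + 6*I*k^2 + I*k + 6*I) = I*k^5 - 10*k^4 + 6*I*k^4 - 60*k^3 - 20*I*k^3 - 10*k^2 - 120*I*k^2 - 60*k - 21*I*k - 126*I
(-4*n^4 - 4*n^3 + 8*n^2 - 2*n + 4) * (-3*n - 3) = 12*n^5 + 24*n^4 - 12*n^3 - 18*n^2 - 6*n - 12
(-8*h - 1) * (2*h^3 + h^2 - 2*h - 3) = -16*h^4 - 10*h^3 + 15*h^2 + 26*h + 3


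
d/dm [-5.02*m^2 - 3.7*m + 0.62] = -10.04*m - 3.7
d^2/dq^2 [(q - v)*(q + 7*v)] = 2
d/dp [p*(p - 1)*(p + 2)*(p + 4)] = 4*p^3 + 15*p^2 + 4*p - 8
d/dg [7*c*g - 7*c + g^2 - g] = 7*c + 2*g - 1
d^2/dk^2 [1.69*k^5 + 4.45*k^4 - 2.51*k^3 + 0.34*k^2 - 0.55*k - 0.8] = 33.8*k^3 + 53.4*k^2 - 15.06*k + 0.68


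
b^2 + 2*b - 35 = (b - 5)*(b + 7)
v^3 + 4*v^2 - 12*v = v*(v - 2)*(v + 6)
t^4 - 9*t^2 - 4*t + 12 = (t - 3)*(t - 1)*(t + 2)^2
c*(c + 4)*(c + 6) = c^3 + 10*c^2 + 24*c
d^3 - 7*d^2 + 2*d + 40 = (d - 5)*(d - 4)*(d + 2)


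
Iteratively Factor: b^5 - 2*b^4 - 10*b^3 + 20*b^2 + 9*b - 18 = (b - 1)*(b^4 - b^3 - 11*b^2 + 9*b + 18) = (b - 1)*(b + 3)*(b^3 - 4*b^2 + b + 6) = (b - 3)*(b - 1)*(b + 3)*(b^2 - b - 2) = (b - 3)*(b - 1)*(b + 1)*(b + 3)*(b - 2)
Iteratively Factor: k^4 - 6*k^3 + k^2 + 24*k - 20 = (k - 2)*(k^3 - 4*k^2 - 7*k + 10) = (k - 5)*(k - 2)*(k^2 + k - 2) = (k - 5)*(k - 2)*(k + 2)*(k - 1)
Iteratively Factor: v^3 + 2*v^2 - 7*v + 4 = (v - 1)*(v^2 + 3*v - 4) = (v - 1)*(v + 4)*(v - 1)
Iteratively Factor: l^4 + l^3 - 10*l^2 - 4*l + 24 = (l + 2)*(l^3 - l^2 - 8*l + 12) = (l - 2)*(l + 2)*(l^2 + l - 6) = (l - 2)*(l + 2)*(l + 3)*(l - 2)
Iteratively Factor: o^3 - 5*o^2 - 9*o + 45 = (o - 5)*(o^2 - 9) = (o - 5)*(o - 3)*(o + 3)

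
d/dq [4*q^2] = 8*q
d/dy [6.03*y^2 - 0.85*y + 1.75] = 12.06*y - 0.85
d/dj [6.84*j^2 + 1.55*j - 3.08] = 13.68*j + 1.55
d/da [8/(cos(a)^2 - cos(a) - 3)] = 8*(2*cos(a) - 1)*sin(a)/(sin(a)^2 + cos(a) + 2)^2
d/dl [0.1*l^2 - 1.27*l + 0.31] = 0.2*l - 1.27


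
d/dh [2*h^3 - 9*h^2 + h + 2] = 6*h^2 - 18*h + 1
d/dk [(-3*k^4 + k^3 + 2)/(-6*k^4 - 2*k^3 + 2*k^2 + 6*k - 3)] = (12*k^6 - 12*k^5 - 52*k^4 + 96*k^3 + 3*k^2 - 8*k - 12)/(36*k^8 + 24*k^7 - 20*k^6 - 80*k^5 + 16*k^4 + 36*k^3 + 24*k^2 - 36*k + 9)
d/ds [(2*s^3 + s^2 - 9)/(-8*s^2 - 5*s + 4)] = (-16*s^4 - 20*s^3 + 19*s^2 - 136*s - 45)/(64*s^4 + 80*s^3 - 39*s^2 - 40*s + 16)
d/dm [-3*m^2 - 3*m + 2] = -6*m - 3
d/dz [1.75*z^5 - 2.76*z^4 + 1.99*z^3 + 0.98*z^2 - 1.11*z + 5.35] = 8.75*z^4 - 11.04*z^3 + 5.97*z^2 + 1.96*z - 1.11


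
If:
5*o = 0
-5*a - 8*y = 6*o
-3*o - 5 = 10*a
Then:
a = -1/2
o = 0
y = 5/16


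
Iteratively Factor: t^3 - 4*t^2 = (t)*(t^2 - 4*t) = t*(t - 4)*(t)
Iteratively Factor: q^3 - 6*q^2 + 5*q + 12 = (q - 4)*(q^2 - 2*q - 3) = (q - 4)*(q + 1)*(q - 3)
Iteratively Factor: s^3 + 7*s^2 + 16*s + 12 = (s + 2)*(s^2 + 5*s + 6) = (s + 2)^2*(s + 3)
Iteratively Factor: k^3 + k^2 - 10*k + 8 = (k - 1)*(k^2 + 2*k - 8) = (k - 1)*(k + 4)*(k - 2)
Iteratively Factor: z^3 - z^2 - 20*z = (z)*(z^2 - z - 20) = z*(z + 4)*(z - 5)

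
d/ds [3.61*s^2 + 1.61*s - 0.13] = 7.22*s + 1.61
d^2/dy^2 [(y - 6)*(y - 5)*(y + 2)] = 6*y - 18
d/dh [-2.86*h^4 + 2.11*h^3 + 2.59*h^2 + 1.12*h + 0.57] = -11.44*h^3 + 6.33*h^2 + 5.18*h + 1.12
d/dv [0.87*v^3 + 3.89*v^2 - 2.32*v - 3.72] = 2.61*v^2 + 7.78*v - 2.32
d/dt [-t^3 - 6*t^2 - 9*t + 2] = -3*t^2 - 12*t - 9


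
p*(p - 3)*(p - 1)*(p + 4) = p^4 - 13*p^2 + 12*p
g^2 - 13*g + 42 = (g - 7)*(g - 6)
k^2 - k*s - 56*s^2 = (k - 8*s)*(k + 7*s)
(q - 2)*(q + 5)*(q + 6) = q^3 + 9*q^2 + 8*q - 60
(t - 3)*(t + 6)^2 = t^3 + 9*t^2 - 108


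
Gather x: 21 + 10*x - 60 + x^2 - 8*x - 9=x^2 + 2*x - 48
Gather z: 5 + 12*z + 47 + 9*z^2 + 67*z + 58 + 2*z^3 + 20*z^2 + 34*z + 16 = 2*z^3 + 29*z^2 + 113*z + 126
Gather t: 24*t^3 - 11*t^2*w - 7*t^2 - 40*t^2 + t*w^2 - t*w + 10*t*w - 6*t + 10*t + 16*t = 24*t^3 + t^2*(-11*w - 47) + t*(w^2 + 9*w + 20)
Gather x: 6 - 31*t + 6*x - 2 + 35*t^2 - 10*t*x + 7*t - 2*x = 35*t^2 - 24*t + x*(4 - 10*t) + 4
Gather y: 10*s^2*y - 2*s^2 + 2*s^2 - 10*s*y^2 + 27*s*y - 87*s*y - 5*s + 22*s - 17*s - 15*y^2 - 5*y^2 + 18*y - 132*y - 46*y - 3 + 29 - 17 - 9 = y^2*(-10*s - 20) + y*(10*s^2 - 60*s - 160)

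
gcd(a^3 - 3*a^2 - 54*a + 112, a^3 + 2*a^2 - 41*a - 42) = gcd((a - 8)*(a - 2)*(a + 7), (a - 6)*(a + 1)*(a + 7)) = a + 7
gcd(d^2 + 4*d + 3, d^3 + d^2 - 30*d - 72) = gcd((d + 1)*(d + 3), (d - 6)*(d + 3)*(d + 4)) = d + 3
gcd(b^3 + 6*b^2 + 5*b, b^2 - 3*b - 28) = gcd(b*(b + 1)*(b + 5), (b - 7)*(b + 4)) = 1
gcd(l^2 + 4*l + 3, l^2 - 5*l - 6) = l + 1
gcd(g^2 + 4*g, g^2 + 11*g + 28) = g + 4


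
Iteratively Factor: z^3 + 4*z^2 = (z)*(z^2 + 4*z) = z*(z + 4)*(z)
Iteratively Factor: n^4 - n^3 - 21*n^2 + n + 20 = (n + 1)*(n^3 - 2*n^2 - 19*n + 20) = (n + 1)*(n + 4)*(n^2 - 6*n + 5) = (n - 5)*(n + 1)*(n + 4)*(n - 1)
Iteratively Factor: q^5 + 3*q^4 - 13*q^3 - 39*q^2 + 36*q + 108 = (q - 2)*(q^4 + 5*q^3 - 3*q^2 - 45*q - 54) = (q - 2)*(q + 3)*(q^3 + 2*q^2 - 9*q - 18) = (q - 2)*(q + 2)*(q + 3)*(q^2 - 9) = (q - 3)*(q - 2)*(q + 2)*(q + 3)*(q + 3)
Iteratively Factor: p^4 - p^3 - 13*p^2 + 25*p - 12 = (p - 1)*(p^3 - 13*p + 12) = (p - 1)^2*(p^2 + p - 12) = (p - 3)*(p - 1)^2*(p + 4)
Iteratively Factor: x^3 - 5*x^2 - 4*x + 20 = (x + 2)*(x^2 - 7*x + 10) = (x - 5)*(x + 2)*(x - 2)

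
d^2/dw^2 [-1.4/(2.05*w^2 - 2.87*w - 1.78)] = (-11.767*w^2 + 16.4738*w + 1.4*(4.1*w - 2.87)*(8.2*w - 5.74) + 10.2172)/(-2.05*w^2 + 2.87*w + 1.78)^3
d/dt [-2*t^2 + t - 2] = 1 - 4*t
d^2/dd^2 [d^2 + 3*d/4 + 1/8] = 2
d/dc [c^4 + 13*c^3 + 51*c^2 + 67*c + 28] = 4*c^3 + 39*c^2 + 102*c + 67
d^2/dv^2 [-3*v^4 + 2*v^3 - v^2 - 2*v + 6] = -36*v^2 + 12*v - 2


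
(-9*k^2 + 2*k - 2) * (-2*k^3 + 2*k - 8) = 18*k^5 - 4*k^4 - 14*k^3 + 76*k^2 - 20*k + 16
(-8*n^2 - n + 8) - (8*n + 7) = -8*n^2 - 9*n + 1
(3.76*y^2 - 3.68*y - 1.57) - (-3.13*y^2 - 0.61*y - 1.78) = 6.89*y^2 - 3.07*y + 0.21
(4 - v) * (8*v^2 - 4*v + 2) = -8*v^3 + 36*v^2 - 18*v + 8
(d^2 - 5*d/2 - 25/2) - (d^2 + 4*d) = -13*d/2 - 25/2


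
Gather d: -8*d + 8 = 8 - 8*d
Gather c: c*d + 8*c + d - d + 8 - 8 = c*(d + 8)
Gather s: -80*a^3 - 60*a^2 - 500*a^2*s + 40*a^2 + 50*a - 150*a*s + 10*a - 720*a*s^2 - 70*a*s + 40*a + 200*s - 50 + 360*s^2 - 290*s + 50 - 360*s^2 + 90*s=-80*a^3 - 20*a^2 - 720*a*s^2 + 100*a + s*(-500*a^2 - 220*a)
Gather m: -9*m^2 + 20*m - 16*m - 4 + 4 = -9*m^2 + 4*m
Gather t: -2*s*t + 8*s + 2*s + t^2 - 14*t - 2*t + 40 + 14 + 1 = 10*s + t^2 + t*(-2*s - 16) + 55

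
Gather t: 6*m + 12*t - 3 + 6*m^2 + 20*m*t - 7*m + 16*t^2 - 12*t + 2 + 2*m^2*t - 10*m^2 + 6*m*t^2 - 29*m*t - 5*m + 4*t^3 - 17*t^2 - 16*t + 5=-4*m^2 - 6*m + 4*t^3 + t^2*(6*m - 1) + t*(2*m^2 - 9*m - 16) + 4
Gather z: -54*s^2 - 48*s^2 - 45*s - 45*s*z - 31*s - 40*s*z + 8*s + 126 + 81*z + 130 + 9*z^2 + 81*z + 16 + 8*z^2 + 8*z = -102*s^2 - 68*s + 17*z^2 + z*(170 - 85*s) + 272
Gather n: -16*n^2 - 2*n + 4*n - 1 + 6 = -16*n^2 + 2*n + 5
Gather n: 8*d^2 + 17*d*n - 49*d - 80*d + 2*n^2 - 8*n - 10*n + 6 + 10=8*d^2 - 129*d + 2*n^2 + n*(17*d - 18) + 16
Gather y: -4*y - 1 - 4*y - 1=-8*y - 2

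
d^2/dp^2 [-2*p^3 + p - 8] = -12*p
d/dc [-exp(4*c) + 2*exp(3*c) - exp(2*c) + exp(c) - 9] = (-4*exp(3*c) + 6*exp(2*c) - 2*exp(c) + 1)*exp(c)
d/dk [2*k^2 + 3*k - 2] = 4*k + 3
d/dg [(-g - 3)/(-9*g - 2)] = -25/(9*g + 2)^2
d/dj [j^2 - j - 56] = 2*j - 1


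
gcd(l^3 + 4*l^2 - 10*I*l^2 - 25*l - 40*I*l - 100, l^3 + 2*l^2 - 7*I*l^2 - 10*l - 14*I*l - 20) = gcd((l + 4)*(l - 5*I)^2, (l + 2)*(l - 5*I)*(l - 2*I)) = l - 5*I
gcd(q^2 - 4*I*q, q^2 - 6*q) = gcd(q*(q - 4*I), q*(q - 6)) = q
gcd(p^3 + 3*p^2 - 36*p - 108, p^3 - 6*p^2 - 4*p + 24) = p - 6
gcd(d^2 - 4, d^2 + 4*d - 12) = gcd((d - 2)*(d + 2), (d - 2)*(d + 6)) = d - 2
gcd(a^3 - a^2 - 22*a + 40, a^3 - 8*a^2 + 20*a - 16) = a^2 - 6*a + 8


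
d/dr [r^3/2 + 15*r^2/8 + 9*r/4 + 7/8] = 3*r^2/2 + 15*r/4 + 9/4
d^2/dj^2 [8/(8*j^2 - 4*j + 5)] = 128*(-8*j^2 + 4*j + 2*(4*j - 1)^2 - 5)/(8*j^2 - 4*j + 5)^3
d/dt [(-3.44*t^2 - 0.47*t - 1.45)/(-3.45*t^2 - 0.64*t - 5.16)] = (0.580100000000001*t^2 + 25.4958*t + 1.4972)/(11.9025*t^4 + 4.416*t^3 + 36.0136*t^2 + 6.6048*t + 26.6256)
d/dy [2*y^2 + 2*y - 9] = 4*y + 2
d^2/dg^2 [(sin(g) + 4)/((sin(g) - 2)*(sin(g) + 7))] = (-sin(g)^5 - 11*sin(g)^4 - 142*sin(g)^3 - 370*sin(g)^2 - 272*sin(g) + 452)/((sin(g) - 2)^3*(sin(g) + 7)^3)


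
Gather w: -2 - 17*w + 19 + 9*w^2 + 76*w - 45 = 9*w^2 + 59*w - 28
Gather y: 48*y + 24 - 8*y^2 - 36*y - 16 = -8*y^2 + 12*y + 8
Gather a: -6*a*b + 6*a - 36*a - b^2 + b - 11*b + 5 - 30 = a*(-6*b - 30) - b^2 - 10*b - 25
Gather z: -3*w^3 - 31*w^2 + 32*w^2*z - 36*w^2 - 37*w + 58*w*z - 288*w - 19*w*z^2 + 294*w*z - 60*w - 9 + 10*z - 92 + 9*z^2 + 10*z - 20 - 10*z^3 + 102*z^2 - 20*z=-3*w^3 - 67*w^2 - 385*w - 10*z^3 + z^2*(111 - 19*w) + z*(32*w^2 + 352*w) - 121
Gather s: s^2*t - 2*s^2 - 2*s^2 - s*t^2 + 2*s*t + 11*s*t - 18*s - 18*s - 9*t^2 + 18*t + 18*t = s^2*(t - 4) + s*(-t^2 + 13*t - 36) - 9*t^2 + 36*t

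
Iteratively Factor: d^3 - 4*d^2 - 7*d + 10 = (d - 5)*(d^2 + d - 2) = (d - 5)*(d - 1)*(d + 2)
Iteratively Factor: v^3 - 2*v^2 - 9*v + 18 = (v + 3)*(v^2 - 5*v + 6) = (v - 2)*(v + 3)*(v - 3)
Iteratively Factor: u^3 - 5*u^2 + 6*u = (u)*(u^2 - 5*u + 6) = u*(u - 3)*(u - 2)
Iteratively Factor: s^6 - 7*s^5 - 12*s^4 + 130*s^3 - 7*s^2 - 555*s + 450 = (s - 2)*(s^5 - 5*s^4 - 22*s^3 + 86*s^2 + 165*s - 225) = (s - 2)*(s + 3)*(s^4 - 8*s^3 + 2*s^2 + 80*s - 75) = (s - 2)*(s + 3)^2*(s^3 - 11*s^2 + 35*s - 25) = (s - 5)*(s - 2)*(s + 3)^2*(s^2 - 6*s + 5) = (s - 5)*(s - 2)*(s - 1)*(s + 3)^2*(s - 5)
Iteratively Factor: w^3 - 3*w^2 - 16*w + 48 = (w - 4)*(w^2 + w - 12) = (w - 4)*(w + 4)*(w - 3)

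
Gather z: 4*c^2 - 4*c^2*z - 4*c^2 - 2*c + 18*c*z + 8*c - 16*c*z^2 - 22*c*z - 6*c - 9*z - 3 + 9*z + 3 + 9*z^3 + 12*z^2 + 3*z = 9*z^3 + z^2*(12 - 16*c) + z*(-4*c^2 - 4*c + 3)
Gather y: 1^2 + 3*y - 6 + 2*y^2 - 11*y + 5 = 2*y^2 - 8*y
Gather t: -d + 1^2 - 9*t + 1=-d - 9*t + 2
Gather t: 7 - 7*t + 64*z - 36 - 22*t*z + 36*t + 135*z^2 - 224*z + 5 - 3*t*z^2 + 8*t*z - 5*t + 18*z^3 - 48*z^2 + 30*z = t*(-3*z^2 - 14*z + 24) + 18*z^3 + 87*z^2 - 130*z - 24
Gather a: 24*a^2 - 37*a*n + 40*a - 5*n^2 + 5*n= 24*a^2 + a*(40 - 37*n) - 5*n^2 + 5*n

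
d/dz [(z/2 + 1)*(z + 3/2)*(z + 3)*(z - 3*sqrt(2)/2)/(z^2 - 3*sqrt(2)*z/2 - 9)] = (8*z^5 - 24*sqrt(2)*z^4 + 26*z^4 - 78*sqrt(2)*z^3 - 108*z^3 - 621*z^2 + 162*sqrt(2)*z^2 - 972*z + 810*sqrt(2)*z - 486 + 729*sqrt(2))/(4*(2*z^4 - 6*sqrt(2)*z^3 - 27*z^2 + 54*sqrt(2)*z + 162))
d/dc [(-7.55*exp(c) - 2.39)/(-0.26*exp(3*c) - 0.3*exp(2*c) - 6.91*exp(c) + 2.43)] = (-(7.55*exp(c) + 2.39)*(0.78*exp(2*c) + 0.6*exp(c) + 6.91) + 1.963*exp(3*c) + 2.265*exp(2*c) + 52.1705*exp(c) - 18.3465)*exp(c)/(0.26*exp(3*c) + 0.3*exp(2*c) + 6.91*exp(c) - 2.43)^2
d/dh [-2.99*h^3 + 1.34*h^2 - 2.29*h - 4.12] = -8.97*h^2 + 2.68*h - 2.29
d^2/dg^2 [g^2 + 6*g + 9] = 2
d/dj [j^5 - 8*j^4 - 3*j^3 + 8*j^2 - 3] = j*(5*j^3 - 32*j^2 - 9*j + 16)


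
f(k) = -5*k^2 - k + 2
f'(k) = -10*k - 1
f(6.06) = -187.68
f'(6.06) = -61.60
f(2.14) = -23.04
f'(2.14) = -22.40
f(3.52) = -63.47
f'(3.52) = -36.20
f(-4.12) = -78.75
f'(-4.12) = 40.20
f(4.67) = -111.71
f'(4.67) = -47.70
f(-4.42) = -91.26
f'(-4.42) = 43.20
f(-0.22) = 1.98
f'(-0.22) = 1.20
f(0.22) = 1.54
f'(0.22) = -3.20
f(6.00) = -184.00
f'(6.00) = -61.00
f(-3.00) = -40.00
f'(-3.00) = 29.00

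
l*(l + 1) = l^2 + l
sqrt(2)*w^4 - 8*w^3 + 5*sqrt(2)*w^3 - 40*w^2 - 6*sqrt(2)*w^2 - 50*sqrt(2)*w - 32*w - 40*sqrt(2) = (w + 4)*(w - 5*sqrt(2))*(w + sqrt(2))*(sqrt(2)*w + sqrt(2))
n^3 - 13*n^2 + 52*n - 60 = (n - 6)*(n - 5)*(n - 2)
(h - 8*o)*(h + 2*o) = h^2 - 6*h*o - 16*o^2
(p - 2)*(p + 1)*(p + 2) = p^3 + p^2 - 4*p - 4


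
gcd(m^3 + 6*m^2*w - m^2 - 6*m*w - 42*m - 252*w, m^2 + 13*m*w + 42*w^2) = m + 6*w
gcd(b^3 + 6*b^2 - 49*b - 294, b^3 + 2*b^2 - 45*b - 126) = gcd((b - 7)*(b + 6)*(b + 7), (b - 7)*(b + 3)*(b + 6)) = b^2 - b - 42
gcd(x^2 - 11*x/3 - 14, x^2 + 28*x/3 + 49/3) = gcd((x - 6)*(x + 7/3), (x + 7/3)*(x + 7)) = x + 7/3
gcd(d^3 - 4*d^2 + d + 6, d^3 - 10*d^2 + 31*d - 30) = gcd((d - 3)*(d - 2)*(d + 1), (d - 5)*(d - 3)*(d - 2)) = d^2 - 5*d + 6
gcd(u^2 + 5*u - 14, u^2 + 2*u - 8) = u - 2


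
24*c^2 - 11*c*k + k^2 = (-8*c + k)*(-3*c + k)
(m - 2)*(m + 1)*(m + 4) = m^3 + 3*m^2 - 6*m - 8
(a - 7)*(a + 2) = a^2 - 5*a - 14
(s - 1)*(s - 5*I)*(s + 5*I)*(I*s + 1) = I*s^4 + s^3 - I*s^3 - s^2 + 25*I*s^2 + 25*s - 25*I*s - 25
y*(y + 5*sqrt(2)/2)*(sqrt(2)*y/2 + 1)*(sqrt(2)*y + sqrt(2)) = y^4 + y^3 + 7*sqrt(2)*y^3/2 + 7*sqrt(2)*y^2/2 + 5*y^2 + 5*y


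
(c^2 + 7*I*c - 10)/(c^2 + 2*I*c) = (c + 5*I)/c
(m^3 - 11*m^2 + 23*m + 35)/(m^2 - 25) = (m^2 - 6*m - 7)/(m + 5)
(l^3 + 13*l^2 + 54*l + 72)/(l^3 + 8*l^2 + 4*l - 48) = (l + 3)/(l - 2)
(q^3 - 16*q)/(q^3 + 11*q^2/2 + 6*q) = 2*(q - 4)/(2*q + 3)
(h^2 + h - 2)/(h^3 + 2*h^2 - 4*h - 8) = (h - 1)/(h^2 - 4)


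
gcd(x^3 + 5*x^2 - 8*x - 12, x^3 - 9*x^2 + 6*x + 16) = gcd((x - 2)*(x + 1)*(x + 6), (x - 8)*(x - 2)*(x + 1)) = x^2 - x - 2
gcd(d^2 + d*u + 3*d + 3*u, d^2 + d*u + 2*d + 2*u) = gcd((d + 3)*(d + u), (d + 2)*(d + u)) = d + u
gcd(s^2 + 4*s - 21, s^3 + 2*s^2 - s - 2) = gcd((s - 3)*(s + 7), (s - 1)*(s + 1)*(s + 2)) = 1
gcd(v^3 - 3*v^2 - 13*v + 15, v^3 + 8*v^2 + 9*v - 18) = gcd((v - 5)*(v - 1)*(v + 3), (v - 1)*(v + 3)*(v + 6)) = v^2 + 2*v - 3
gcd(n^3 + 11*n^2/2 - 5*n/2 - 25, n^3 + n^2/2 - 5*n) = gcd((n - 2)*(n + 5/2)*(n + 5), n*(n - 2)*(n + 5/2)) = n^2 + n/2 - 5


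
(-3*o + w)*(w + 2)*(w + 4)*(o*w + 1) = -3*o^2*w^3 - 18*o^2*w^2 - 24*o^2*w + o*w^4 + 6*o*w^3 + 5*o*w^2 - 18*o*w - 24*o + w^3 + 6*w^2 + 8*w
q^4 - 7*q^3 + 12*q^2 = q^2*(q - 4)*(q - 3)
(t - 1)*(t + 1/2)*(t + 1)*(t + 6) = t^4 + 13*t^3/2 + 2*t^2 - 13*t/2 - 3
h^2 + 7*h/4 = h*(h + 7/4)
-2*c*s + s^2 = s*(-2*c + s)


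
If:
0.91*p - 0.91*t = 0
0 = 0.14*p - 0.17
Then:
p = 1.21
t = 1.21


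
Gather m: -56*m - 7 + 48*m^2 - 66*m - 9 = 48*m^2 - 122*m - 16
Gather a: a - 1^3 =a - 1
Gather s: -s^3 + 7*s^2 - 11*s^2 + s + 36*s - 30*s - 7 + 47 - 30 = -s^3 - 4*s^2 + 7*s + 10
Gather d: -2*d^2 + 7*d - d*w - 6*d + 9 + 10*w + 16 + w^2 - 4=-2*d^2 + d*(1 - w) + w^2 + 10*w + 21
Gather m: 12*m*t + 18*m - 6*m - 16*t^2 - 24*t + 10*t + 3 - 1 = m*(12*t + 12) - 16*t^2 - 14*t + 2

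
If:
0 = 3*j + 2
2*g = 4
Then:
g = 2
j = -2/3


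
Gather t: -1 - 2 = -3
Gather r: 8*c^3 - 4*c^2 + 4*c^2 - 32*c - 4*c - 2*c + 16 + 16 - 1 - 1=8*c^3 - 38*c + 30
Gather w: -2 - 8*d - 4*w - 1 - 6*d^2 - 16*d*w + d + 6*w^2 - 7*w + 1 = -6*d^2 - 7*d + 6*w^2 + w*(-16*d - 11) - 2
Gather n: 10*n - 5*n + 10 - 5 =5*n + 5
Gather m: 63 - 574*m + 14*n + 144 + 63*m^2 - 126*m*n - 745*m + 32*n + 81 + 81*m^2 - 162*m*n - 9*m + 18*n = 144*m^2 + m*(-288*n - 1328) + 64*n + 288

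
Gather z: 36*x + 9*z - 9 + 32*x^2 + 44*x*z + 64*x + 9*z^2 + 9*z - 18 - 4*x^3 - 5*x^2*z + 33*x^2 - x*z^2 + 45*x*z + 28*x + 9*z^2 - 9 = -4*x^3 + 65*x^2 + 128*x + z^2*(18 - x) + z*(-5*x^2 + 89*x + 18) - 36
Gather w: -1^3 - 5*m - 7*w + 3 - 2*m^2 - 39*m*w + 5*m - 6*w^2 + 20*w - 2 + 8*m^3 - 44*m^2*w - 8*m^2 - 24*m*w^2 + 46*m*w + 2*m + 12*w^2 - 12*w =8*m^3 - 10*m^2 + 2*m + w^2*(6 - 24*m) + w*(-44*m^2 + 7*m + 1)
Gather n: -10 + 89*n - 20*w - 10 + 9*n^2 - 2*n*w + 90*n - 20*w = 9*n^2 + n*(179 - 2*w) - 40*w - 20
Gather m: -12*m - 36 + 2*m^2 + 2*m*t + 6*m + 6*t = 2*m^2 + m*(2*t - 6) + 6*t - 36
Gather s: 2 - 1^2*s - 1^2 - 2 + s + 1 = 0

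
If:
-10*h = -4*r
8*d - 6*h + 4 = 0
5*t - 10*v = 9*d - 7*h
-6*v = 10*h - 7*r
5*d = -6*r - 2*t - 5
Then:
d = -247/473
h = -14/473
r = -35/473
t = -460/473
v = -35/946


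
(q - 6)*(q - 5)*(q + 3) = q^3 - 8*q^2 - 3*q + 90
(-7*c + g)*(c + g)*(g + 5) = -7*c^2*g - 35*c^2 - 6*c*g^2 - 30*c*g + g^3 + 5*g^2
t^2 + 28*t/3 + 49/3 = (t + 7/3)*(t + 7)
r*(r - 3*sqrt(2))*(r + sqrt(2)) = r^3 - 2*sqrt(2)*r^2 - 6*r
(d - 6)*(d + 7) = d^2 + d - 42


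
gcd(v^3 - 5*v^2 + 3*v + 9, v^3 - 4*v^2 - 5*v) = v + 1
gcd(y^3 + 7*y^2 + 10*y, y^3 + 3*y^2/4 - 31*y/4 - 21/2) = y + 2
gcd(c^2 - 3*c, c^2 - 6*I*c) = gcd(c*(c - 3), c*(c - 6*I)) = c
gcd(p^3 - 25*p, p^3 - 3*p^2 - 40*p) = p^2 + 5*p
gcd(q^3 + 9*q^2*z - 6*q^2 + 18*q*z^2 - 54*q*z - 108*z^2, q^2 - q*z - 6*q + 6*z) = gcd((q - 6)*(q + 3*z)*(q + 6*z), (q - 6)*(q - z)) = q - 6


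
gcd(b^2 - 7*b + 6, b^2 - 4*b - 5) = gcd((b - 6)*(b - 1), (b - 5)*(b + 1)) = 1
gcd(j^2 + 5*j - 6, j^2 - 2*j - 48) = j + 6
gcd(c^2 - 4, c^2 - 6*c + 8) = c - 2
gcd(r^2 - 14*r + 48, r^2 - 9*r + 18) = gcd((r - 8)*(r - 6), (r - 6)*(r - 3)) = r - 6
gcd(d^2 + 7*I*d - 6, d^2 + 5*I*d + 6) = d + 6*I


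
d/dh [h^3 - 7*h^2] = h*(3*h - 14)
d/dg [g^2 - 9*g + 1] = 2*g - 9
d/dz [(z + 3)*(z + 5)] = 2*z + 8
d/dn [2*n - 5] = 2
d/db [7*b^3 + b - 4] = 21*b^2 + 1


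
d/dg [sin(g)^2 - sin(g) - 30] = sin(2*g) - cos(g)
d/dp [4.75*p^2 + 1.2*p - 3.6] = 9.5*p + 1.2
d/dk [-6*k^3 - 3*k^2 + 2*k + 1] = -18*k^2 - 6*k + 2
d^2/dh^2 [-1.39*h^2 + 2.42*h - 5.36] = -2.78000000000000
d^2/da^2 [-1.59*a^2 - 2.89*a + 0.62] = -3.18000000000000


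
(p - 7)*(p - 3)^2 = p^3 - 13*p^2 + 51*p - 63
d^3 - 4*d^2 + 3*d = d*(d - 3)*(d - 1)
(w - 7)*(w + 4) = w^2 - 3*w - 28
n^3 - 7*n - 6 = (n - 3)*(n + 1)*(n + 2)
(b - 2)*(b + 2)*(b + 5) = b^3 + 5*b^2 - 4*b - 20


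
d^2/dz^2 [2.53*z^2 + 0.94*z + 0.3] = 5.06000000000000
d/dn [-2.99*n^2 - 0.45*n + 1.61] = -5.98*n - 0.45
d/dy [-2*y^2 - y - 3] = -4*y - 1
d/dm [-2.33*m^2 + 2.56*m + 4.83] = 2.56 - 4.66*m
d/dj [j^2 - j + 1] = 2*j - 1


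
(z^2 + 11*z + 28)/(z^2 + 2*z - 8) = (z + 7)/(z - 2)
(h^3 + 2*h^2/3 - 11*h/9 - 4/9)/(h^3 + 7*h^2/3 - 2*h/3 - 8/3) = (h + 1/3)/(h + 2)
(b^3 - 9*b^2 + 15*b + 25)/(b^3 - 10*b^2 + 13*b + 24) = (b^2 - 10*b + 25)/(b^2 - 11*b + 24)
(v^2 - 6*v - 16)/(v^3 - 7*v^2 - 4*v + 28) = (v - 8)/(v^2 - 9*v + 14)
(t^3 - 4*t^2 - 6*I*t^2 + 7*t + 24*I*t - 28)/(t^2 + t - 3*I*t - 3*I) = (t^3 + t^2*(-4 - 6*I) + t*(7 + 24*I) - 28)/(t^2 + t*(1 - 3*I) - 3*I)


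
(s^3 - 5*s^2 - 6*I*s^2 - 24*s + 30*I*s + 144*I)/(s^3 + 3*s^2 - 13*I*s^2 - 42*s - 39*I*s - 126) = (s - 8)/(s - 7*I)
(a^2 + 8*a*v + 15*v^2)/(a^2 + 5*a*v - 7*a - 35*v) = (a + 3*v)/(a - 7)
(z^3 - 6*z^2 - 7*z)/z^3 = 1 - 6/z - 7/z^2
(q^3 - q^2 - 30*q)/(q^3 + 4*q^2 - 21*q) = (q^2 - q - 30)/(q^2 + 4*q - 21)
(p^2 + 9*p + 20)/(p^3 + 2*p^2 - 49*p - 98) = (p^2 + 9*p + 20)/(p^3 + 2*p^2 - 49*p - 98)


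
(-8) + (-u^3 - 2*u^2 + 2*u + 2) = -u^3 - 2*u^2 + 2*u - 6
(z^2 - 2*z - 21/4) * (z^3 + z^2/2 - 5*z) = z^5 - 3*z^4/2 - 45*z^3/4 + 59*z^2/8 + 105*z/4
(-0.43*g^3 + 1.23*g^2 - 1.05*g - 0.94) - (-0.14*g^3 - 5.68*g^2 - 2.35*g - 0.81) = -0.29*g^3 + 6.91*g^2 + 1.3*g - 0.13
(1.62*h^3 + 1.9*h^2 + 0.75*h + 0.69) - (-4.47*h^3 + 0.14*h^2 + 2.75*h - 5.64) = 6.09*h^3 + 1.76*h^2 - 2.0*h + 6.33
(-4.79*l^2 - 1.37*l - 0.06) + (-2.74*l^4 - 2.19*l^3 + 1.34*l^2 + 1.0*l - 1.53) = -2.74*l^4 - 2.19*l^3 - 3.45*l^2 - 0.37*l - 1.59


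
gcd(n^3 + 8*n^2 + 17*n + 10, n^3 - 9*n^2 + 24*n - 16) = 1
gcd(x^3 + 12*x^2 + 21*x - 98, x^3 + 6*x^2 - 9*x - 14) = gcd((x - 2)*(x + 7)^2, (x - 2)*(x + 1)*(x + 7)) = x^2 + 5*x - 14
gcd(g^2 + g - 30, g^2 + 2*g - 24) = g + 6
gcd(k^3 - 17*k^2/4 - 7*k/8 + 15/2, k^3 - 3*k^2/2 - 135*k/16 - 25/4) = k^2 - 11*k/4 - 5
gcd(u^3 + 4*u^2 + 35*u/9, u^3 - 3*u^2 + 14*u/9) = u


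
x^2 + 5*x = x*(x + 5)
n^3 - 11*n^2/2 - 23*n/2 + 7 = (n - 7)*(n - 1/2)*(n + 2)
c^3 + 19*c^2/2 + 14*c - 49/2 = (c - 1)*(c + 7/2)*(c + 7)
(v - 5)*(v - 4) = v^2 - 9*v + 20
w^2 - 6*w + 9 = (w - 3)^2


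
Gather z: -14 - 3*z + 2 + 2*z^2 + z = 2*z^2 - 2*z - 12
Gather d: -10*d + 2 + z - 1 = -10*d + z + 1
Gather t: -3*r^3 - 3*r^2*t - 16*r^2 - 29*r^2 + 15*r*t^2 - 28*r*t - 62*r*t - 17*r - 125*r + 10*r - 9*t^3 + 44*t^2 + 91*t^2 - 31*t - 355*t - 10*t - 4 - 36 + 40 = -3*r^3 - 45*r^2 - 132*r - 9*t^3 + t^2*(15*r + 135) + t*(-3*r^2 - 90*r - 396)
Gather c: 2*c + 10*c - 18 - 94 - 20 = 12*c - 132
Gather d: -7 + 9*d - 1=9*d - 8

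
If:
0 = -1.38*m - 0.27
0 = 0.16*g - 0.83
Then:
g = 5.19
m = -0.20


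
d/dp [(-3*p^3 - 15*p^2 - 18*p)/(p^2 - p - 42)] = 3*(-p^4 + 2*p^3 + 137*p^2 + 420*p + 252)/(p^4 - 2*p^3 - 83*p^2 + 84*p + 1764)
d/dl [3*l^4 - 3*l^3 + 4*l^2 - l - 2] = 12*l^3 - 9*l^2 + 8*l - 1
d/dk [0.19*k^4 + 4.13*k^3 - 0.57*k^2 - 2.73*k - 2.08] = 0.76*k^3 + 12.39*k^2 - 1.14*k - 2.73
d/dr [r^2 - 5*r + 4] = 2*r - 5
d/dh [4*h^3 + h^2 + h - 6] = 12*h^2 + 2*h + 1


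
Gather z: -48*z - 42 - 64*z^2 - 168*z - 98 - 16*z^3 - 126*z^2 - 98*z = -16*z^3 - 190*z^2 - 314*z - 140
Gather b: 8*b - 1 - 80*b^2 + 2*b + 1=-80*b^2 + 10*b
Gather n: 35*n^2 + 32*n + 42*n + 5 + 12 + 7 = 35*n^2 + 74*n + 24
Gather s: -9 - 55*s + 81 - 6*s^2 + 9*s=-6*s^2 - 46*s + 72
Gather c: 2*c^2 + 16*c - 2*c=2*c^2 + 14*c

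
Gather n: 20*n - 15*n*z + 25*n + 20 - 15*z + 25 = n*(45 - 15*z) - 15*z + 45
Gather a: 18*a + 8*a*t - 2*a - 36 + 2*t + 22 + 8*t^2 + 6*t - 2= a*(8*t + 16) + 8*t^2 + 8*t - 16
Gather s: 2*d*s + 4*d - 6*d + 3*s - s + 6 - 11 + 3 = -2*d + s*(2*d + 2) - 2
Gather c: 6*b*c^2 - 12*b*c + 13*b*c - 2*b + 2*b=6*b*c^2 + b*c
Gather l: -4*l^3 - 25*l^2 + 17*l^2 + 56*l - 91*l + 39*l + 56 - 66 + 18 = -4*l^3 - 8*l^2 + 4*l + 8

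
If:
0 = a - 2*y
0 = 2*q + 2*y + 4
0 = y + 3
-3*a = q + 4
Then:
No Solution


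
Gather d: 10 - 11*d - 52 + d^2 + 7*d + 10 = d^2 - 4*d - 32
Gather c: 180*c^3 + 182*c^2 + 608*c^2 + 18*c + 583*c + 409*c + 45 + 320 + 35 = 180*c^3 + 790*c^2 + 1010*c + 400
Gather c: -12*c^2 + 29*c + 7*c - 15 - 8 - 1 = -12*c^2 + 36*c - 24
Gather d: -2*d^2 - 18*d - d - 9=-2*d^2 - 19*d - 9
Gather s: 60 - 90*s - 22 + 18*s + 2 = 40 - 72*s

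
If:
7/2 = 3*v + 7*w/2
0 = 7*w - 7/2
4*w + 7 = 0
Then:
No Solution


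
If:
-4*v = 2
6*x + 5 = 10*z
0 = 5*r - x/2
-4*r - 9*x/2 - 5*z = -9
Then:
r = 13/158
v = -1/2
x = 65/79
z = 157/158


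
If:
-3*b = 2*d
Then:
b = -2*d/3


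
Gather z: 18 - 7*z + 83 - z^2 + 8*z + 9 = -z^2 + z + 110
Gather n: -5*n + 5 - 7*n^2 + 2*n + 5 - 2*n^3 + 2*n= -2*n^3 - 7*n^2 - n + 10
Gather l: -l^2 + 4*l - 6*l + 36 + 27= -l^2 - 2*l + 63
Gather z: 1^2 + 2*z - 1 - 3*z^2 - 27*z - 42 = -3*z^2 - 25*z - 42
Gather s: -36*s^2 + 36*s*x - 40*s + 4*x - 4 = -36*s^2 + s*(36*x - 40) + 4*x - 4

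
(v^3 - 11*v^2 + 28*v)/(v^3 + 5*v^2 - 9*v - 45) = v*(v^2 - 11*v + 28)/(v^3 + 5*v^2 - 9*v - 45)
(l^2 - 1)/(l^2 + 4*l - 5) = (l + 1)/(l + 5)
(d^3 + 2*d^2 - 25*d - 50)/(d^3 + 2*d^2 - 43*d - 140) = (d^2 - 3*d - 10)/(d^2 - 3*d - 28)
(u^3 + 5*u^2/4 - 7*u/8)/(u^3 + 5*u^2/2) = (8*u^2 + 10*u - 7)/(4*u*(2*u + 5))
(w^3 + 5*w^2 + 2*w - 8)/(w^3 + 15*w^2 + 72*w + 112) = (w^2 + w - 2)/(w^2 + 11*w + 28)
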